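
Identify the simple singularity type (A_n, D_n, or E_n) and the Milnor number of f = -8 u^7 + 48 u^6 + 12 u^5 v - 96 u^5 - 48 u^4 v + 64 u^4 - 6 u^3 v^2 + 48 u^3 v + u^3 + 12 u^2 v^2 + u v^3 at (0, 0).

Type E_7, Milnor number mu = 7.

The Hessian of f at 0 has rank 0. Corank 2; j^3 = u^3 is a perfect cube, so E-series; the 4-jet and mu = 7 give E_7.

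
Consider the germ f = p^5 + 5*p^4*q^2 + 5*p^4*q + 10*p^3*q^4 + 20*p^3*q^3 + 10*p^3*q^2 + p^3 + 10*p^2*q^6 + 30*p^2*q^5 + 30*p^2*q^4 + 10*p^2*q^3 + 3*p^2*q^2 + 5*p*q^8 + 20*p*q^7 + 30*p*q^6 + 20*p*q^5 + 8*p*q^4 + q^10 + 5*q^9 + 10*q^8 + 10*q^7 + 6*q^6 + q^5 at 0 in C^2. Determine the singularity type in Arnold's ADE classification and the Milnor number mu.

The Hessian of f at 0 is [[0, 0], [0, 0]] with rank 0, so corank 2. A Groebner basis of the Jacobian ideal J(f) in C{p,q} is {-p^2/4 + p*q^3 - p*q^2/2, p^2 + 2*p*q^2 + q^4, p^3, p^2*q + p^2/2 + p*q^2}; counting standard monomials gives mu = 8. Corank 2; j^3 = p^3 is a perfect cube, so E-series; the 5-jet and mu = 8 give E_8.

Type E_8, Milnor number mu = 8.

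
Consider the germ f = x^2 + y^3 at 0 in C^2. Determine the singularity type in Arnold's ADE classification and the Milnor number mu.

Type A_{2}, Milnor number mu = 2.

The Hessian of f at 0 is [[2, 0], [0, 0]] with rank 1, so corank 1. A Groebner basis of the Jacobian ideal J(f) in C{x,y} is {y^2, x}; counting standard monomials gives mu = 2. Corank 1: A-series; mu = 2 gives A_2.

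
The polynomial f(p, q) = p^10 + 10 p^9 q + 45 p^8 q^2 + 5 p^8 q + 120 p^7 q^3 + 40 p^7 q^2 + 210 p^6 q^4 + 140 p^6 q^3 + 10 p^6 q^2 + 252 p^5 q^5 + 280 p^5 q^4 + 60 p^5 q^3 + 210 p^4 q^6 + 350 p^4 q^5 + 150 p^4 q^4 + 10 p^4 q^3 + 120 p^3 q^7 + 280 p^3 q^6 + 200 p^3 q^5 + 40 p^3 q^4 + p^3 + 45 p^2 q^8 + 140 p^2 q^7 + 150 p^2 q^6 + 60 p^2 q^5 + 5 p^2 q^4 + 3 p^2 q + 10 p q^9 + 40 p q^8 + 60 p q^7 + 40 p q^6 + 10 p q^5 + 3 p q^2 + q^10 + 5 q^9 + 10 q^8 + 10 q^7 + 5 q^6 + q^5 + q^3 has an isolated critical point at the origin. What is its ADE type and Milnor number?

The Hessian of f at 0 is [[0, 0], [0, 0]] with rank 0, so corank 2. A Groebner basis of the Jacobian ideal J(f) in C{p,q} is {q^4, p^2 + 2*p*q + q^2}; counting standard monomials gives mu = 8. Corank 2; j^3 = (p + q)^3 is a perfect cube, so E-series; the 5-jet and mu = 8 give E_8.

Type E_{8}, Milnor number mu = 8.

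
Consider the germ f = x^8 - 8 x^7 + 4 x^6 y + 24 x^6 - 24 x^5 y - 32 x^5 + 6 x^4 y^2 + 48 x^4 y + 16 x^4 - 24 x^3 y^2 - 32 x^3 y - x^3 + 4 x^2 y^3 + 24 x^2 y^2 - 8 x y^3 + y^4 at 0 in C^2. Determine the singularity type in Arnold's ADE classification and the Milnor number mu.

Type E6, Milnor number mu = 6.

The Hessian of f at 0 is [[0, 0], [0, 0]] with rank 0, so corank 2. A Groebner basis of the Jacobian ideal J(f) in C{x,y} is {y^4, x*y^2 - y^3/6, x^2}; counting standard monomials gives mu = 6. Corank 2; j^3 = -x^3 is a perfect cube, so E-series; the 4-jet and mu = 6 give E_6.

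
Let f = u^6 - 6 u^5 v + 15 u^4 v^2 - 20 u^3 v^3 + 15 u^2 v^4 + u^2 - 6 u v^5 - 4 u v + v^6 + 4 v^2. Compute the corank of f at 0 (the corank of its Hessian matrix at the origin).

1

Hessian at 0 has rank 1.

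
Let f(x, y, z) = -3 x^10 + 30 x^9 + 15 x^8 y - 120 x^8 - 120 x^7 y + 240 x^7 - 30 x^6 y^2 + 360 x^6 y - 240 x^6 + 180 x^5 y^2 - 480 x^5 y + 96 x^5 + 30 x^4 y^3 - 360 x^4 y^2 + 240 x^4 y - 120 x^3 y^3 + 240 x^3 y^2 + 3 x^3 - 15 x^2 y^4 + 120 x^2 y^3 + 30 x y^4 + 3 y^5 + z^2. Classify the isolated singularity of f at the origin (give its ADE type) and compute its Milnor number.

Type E_{8}, Milnor number mu = 8.

The Hessian of f at 0 has rank 1. Corank 2; j^3 = 3*x^3 is a perfect cube, so E-series; the 5-jet and mu = 8 give E_8.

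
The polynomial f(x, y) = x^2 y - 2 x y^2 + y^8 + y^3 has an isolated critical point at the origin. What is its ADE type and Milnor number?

Type D_{9}, Milnor number mu = 9.

The Hessian of f at 0 has rank 0. Corank 2; j^3 = y*(x - y)^2 has shape L^2 M (L != M), so D-series; mu = 9 gives D_9.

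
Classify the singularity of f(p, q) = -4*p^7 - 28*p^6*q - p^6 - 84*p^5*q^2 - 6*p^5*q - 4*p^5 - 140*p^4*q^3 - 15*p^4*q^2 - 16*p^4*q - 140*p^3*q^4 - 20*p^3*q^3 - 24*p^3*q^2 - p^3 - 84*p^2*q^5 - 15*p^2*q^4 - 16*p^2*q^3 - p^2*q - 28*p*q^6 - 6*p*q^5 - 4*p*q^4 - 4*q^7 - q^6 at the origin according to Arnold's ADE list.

D7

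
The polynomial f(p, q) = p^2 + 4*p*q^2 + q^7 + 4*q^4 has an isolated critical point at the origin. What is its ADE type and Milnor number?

Type A_6, Milnor number mu = 6.

The Hessian of f at 0 has rank 1. Corank 1: A-series; mu = 6 gives A_6.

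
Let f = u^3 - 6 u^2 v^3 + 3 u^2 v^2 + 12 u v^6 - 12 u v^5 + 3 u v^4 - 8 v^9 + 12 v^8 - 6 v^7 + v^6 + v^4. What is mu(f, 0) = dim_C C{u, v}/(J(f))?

6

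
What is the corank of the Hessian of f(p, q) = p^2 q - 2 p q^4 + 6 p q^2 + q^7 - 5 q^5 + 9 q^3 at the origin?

2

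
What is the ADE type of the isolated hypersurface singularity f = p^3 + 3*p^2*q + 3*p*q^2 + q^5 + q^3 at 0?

E_{8}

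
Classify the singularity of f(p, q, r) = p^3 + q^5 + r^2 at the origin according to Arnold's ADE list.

The Hessian of f at 0 is [[0, 0, 0], [0, 0, 0], [0, 0, 2]] with rank 1, so corank 2. A Groebner basis of the Jacobian ideal J(f) in C{p,q,r} is {q^4, p^2, r}; counting standard monomials gives mu = 8. Corank 2; j^3 = p^3 is a perfect cube, so E-series; the 5-jet and mu = 8 give E_8.

E_8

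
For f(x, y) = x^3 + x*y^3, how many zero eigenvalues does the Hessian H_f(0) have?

The Hessian at 0 is [[0, 0], [0, 0]] of rank 0; hence corank 2.

2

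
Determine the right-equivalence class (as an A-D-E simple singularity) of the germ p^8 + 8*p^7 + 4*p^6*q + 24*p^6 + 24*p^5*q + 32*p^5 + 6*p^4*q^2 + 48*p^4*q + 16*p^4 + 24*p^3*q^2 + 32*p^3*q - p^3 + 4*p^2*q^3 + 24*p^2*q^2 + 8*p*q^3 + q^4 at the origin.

The Hessian of f at 0 has rank 0. Corank 2; j^3 = -p^3 is a perfect cube, so E-series; the 4-jet and mu = 6 give E_6.

E_{6}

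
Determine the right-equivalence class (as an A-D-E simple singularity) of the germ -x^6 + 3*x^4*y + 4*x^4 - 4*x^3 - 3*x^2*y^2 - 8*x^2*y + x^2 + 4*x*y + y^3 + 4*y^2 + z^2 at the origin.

A_{2}

The Hessian of f at 0 is [[2, 4, 0], [4, 8, 0], [0, 0, 2]] with rank 2, so corank 1. A Groebner basis of the Jacobian ideal J(f) in C{x,y,z} is {y^2, x + 2*y, z}; counting standard monomials gives mu = 2. Corank 1: A-series; mu = 2 gives A_2.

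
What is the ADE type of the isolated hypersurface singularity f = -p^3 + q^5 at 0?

The Hessian of f at 0 has rank 0. Corank 2; j^3 = -p^3 is a perfect cube, so E-series; the 5-jet and mu = 8 give E_8.

E_8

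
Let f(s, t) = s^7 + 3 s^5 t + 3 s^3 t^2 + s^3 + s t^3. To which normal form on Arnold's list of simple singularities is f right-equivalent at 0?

E_{7}

The Hessian of f at 0 has rank 0. Corank 2; j^3 = s^3 is a perfect cube, so E-series; the 4-jet and mu = 7 give E_7.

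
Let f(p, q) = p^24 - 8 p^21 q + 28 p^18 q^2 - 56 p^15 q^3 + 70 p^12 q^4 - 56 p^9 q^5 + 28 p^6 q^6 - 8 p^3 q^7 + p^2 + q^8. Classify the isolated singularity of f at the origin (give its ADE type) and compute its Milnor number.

The Hessian of f at 0 has rank 1. Corank 1: A-series; mu = 7 gives A_7.

Type A_7, Milnor number mu = 7.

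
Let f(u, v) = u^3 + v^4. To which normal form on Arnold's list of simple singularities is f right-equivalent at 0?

E6

The Hessian of f at 0 is [[0, 0], [0, 0]] with rank 0, so corank 2. A Groebner basis of the Jacobian ideal J(f) in C{u,v} is {v^3, u^2}; counting standard monomials gives mu = 6. Corank 2; j^3 = u^3 is a perfect cube, so E-series; the 4-jet and mu = 6 give E_6.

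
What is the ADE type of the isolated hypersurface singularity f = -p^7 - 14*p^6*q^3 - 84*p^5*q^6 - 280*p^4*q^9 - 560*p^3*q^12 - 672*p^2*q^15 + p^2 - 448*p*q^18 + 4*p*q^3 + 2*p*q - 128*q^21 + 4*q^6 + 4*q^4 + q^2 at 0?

A6

The Hessian of f at 0 has rank 1. Corank 1: A-series; mu = 6 gives A_6.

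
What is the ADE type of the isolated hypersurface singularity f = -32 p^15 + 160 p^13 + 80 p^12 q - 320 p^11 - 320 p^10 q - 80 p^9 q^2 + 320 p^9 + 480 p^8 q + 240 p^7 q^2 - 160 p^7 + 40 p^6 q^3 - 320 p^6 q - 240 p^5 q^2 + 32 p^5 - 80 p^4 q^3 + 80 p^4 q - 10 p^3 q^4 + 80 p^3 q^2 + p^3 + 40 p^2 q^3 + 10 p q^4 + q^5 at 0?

The Hessian of f at 0 has rank 0. Corank 2; j^3 = p^3 is a perfect cube, so E-series; the 5-jet and mu = 8 give E_8.

E_8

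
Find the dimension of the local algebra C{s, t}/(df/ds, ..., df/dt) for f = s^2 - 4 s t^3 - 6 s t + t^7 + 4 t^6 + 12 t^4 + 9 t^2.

6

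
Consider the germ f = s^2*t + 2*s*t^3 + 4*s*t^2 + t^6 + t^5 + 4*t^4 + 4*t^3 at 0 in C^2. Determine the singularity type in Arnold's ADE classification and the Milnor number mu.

Type D_7, Milnor number mu = 7.

The Hessian of f at 0 has rank 0. Corank 2; j^3 = t*(s + 2*t)^2 has shape L^2 M (L != M), so D-series; mu = 7 gives D_7.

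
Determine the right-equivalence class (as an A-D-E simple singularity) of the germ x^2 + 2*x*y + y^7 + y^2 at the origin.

A_{6}

The Hessian of f at 0 is [[2, 2], [2, 2]] with rank 1, so corank 1. A Groebner basis of the Jacobian ideal J(f) in C{x,y} is {y^6, x + y}; counting standard monomials gives mu = 6. Corank 1: A-series; mu = 6 gives A_6.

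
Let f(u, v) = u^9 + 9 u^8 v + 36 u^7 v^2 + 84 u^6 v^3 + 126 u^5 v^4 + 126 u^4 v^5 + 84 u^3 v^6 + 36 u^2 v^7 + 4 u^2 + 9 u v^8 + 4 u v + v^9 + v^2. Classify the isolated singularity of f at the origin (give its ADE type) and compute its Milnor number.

Type A_8, Milnor number mu = 8.

The Hessian of f at 0 is [[8, 4], [4, 2]] with rank 1, so corank 1. A Groebner basis of the Jacobian ideal J(f) in C{u,v} is {v^8, u + v/2}; counting standard monomials gives mu = 8. Corank 1: A-series; mu = 8 gives A_8.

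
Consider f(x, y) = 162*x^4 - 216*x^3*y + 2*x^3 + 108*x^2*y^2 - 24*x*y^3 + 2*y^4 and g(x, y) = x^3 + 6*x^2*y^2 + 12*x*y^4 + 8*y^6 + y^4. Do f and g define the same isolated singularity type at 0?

Yes.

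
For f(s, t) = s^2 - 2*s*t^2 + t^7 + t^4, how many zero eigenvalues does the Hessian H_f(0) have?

1

Hessian at 0 has rank 1.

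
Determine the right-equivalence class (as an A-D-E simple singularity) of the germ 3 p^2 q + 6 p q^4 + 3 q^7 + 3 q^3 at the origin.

D4

The Hessian of f at 0 has rank 0. Corank 2; j^3 = 3*q*(p^2 + q^2) splits into three distinct lines over C (the quadratic factor has nonzero discriminant), so D_4.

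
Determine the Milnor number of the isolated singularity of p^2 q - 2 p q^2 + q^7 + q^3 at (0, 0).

8

The Hessian of f at 0 has rank 0. Corank 2; j^3 = q*(p - q)^2 has shape L^2 M (L != M), so D-series; mu = 8 gives D_8.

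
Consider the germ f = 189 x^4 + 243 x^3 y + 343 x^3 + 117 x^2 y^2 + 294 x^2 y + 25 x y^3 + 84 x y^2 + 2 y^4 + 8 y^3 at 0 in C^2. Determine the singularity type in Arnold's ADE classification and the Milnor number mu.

Type E7, Milnor number mu = 7.

The Hessian of f at 0 has rank 0. Corank 2; j^3 = (7*x + 2*y)^3 is a perfect cube, so E-series; the 4-jet and mu = 7 give E_7.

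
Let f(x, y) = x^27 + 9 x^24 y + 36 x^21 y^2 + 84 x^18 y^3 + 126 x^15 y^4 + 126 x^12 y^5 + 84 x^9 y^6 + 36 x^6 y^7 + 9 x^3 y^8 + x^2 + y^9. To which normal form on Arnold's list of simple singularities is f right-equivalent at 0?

The Hessian of f at 0 is [[2, 0], [0, 0]] with rank 1, so corank 1. A Groebner basis of the Jacobian ideal J(f) in C{x,y} is {y^8, x}; counting standard monomials gives mu = 8. Corank 1: A-series; mu = 8 gives A_8.

A8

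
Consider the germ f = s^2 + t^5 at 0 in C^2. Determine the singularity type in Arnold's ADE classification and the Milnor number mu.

The Hessian of f at 0 has rank 1. Corank 1: A-series; mu = 4 gives A_4.

Type A_4, Milnor number mu = 4.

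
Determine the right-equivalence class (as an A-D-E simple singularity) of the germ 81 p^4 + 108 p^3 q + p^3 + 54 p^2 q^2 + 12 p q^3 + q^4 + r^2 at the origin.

The Hessian of f at 0 has rank 1. Corank 2; j^3 = p^3 is a perfect cube, so E-series; the 4-jet and mu = 6 give E_6.

E_6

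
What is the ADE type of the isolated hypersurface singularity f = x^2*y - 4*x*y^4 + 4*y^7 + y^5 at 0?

D_6

The Hessian of f at 0 has rank 0. Corank 2; j^3 = x^2*y has shape L^2 M (L != M), so D-series; mu = 6 gives D_6.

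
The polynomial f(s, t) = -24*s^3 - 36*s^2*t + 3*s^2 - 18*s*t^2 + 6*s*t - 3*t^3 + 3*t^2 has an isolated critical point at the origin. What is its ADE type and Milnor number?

Type A2, Milnor number mu = 2.

The Hessian of f at 0 has rank 1. Corank 1: A-series; mu = 2 gives A_2.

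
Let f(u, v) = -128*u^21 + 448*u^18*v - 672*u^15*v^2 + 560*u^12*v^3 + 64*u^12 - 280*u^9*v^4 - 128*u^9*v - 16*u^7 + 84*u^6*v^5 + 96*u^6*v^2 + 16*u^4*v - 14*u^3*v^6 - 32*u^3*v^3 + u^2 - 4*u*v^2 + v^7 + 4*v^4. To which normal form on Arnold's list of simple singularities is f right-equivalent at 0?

A_{6}

The Hessian of f at 0 is [[2, 0], [0, 0]] with rank 1, so corank 1. A Groebner basis of the Jacobian ideal J(f) in C{u,v} is {u^3, -u/2 + v^2}; counting standard monomials gives mu = 6. Corank 1: A-series; mu = 6 gives A_6.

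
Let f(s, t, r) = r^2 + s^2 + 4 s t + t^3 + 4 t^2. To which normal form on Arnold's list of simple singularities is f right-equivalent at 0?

The Hessian of f at 0 is [[2, 4, 0], [4, 8, 0], [0, 0, 2]] with rank 2, so corank 1. A Groebner basis of the Jacobian ideal J(f) in C{s,t,r} is {t^2, s + 2*t, r}; counting standard monomials gives mu = 2. Corank 1: A-series; mu = 2 gives A_2.

A_2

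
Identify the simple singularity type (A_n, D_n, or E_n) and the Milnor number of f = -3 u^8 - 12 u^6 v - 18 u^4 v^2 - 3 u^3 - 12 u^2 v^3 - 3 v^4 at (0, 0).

The Hessian of f at 0 has rank 0. Corank 2; j^3 = -3*u^3 is a perfect cube, so E-series; the 4-jet and mu = 6 give E_6.

Type E_{6}, Milnor number mu = 6.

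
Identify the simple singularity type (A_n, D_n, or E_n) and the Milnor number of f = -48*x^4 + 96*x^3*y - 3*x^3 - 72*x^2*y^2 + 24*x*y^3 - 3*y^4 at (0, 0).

The Hessian of f at 0 has rank 0. Corank 2; j^3 = -3*x^3 is a perfect cube, so E-series; the 4-jet and mu = 6 give E_6.

Type E_{6}, Milnor number mu = 6.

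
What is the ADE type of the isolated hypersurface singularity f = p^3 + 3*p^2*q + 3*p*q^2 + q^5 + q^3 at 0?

E_8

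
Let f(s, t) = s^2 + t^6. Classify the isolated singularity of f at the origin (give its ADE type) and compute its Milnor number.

The Hessian of f at 0 has rank 1. Corank 1: A-series; mu = 5 gives A_5.

Type A_5, Milnor number mu = 5.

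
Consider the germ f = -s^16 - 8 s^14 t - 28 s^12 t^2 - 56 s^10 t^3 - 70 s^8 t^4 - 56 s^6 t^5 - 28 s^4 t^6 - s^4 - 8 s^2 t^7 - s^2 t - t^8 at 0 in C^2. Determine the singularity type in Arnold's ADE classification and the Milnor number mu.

The Hessian of f at 0 has rank 0. Corank 2; j^3 = -s^2*t has shape L^2 M (L != M), so D-series; mu = 9 gives D_9.

Type D_9, Milnor number mu = 9.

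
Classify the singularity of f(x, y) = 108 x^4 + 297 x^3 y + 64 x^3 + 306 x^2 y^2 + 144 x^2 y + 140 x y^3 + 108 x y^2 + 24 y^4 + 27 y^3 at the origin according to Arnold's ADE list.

E_7

The Hessian of f at 0 has rank 0. Corank 2; j^3 = (4*x + 3*y)^3 is a perfect cube, so E-series; the 4-jet and mu = 7 give E_7.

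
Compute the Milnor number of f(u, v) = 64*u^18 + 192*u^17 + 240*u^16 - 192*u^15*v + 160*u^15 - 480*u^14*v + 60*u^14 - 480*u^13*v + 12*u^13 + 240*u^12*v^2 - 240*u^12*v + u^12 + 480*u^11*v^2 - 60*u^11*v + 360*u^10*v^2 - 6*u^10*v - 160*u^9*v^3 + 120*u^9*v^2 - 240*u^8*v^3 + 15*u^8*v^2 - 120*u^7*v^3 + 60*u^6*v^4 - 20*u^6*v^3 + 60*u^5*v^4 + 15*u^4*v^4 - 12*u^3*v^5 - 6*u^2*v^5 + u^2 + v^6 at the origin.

The Hessian of f at 0 is [[2, 0], [0, 0]] with rank 1, so corank 1. A Groebner basis of the Jacobian ideal J(f) in C{u,v} is {v^5, u}; counting standard monomials gives mu = 5. Corank 1: A-series; mu = 5 gives A_5.

5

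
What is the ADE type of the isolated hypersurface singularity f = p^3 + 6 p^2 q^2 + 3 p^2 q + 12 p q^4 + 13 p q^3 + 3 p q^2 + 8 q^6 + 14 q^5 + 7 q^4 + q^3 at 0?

E_7

The Hessian of f at 0 is [[0, 0], [0, 0]] with rank 0, so corank 2. A Groebner basis of the Jacobian ideal J(f) in C{p,q} is {-p^2/4 - p*q/2 + q^4 - q^3/12 - q^2/4, p^3 + 5*p^2/4 + 5*p*q/2 + 17*q^3/12 + 5*q^2/4, p^2*q - 11*p^2/12 - 11*p*q/6 - 47*q^3/36 - 11*q^2/12, p^2/2 + p*q^2 + p*q + 7*q^3/6 + q^2/2}; counting standard monomials gives mu = 7. Corank 2; j^3 = (p + q)^3 is a perfect cube, so E-series; the 4-jet and mu = 7 give E_7.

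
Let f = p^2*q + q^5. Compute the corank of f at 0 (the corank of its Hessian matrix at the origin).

Hessian at 0 has rank 0.

2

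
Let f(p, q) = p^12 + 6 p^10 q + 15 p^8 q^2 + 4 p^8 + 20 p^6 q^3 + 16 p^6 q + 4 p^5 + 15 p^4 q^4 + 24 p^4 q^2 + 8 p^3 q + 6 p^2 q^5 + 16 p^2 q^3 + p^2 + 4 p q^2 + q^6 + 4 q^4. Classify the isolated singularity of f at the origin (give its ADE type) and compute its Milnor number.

Type A5, Milnor number mu = 5.

The Hessian of f at 0 is [[2, 0], [0, 0]] with rank 1, so corank 1. A Groebner basis of the Jacobian ideal J(f) in C{p,q} is {p^3, p^2*q, p/2 + q^2}; counting standard monomials gives mu = 5. Corank 1: A-series; mu = 5 gives A_5.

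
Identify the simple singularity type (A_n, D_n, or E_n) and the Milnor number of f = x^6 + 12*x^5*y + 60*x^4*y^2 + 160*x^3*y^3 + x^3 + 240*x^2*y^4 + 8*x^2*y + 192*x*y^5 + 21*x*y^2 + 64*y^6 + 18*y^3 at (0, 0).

Type D_7, Milnor number mu = 7.

The Hessian of f at 0 has rank 0. Corank 2; j^3 = (x + 2*y)*(x + 3*y)^2 has shape L^2 M (L != M), so D-series; mu = 7 gives D_7.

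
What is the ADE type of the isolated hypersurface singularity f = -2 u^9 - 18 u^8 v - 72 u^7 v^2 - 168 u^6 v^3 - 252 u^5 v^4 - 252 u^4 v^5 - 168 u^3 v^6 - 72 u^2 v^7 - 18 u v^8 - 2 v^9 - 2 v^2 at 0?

The Hessian of f at 0 has rank 1. Corank 1: A-series; mu = 8 gives A_8.

A_8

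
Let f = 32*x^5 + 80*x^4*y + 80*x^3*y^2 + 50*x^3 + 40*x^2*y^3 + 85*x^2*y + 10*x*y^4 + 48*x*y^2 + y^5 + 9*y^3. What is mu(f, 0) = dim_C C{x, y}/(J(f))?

6

The Hessian of f at 0 is [[0, 0], [0, 0]] with rank 0, so corank 2. A Groebner basis of the Jacobian ideal J(f) in C{x,y} is {625*x*y/2 + y^4 + 375*y^2/2, x*y^2 + 3*y^3/5, x^2 + 11*x*y/10 + 3*y^2/10}; counting standard monomials gives mu = 6. Corank 2; j^3 = (2*x + y)*(5*x + 3*y)^2 has shape L^2 M (L != M), so D-series; mu = 6 gives D_6.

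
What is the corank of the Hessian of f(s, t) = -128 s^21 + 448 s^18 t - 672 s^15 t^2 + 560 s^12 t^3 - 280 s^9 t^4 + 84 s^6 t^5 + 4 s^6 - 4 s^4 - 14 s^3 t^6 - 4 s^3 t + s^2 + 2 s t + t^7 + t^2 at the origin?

1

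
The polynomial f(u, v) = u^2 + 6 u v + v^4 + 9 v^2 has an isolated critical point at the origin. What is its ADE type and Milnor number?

Type A3, Milnor number mu = 3.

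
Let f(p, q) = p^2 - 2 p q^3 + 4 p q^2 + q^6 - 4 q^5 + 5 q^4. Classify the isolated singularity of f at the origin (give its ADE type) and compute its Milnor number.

Type A_3, Milnor number mu = 3.

The Hessian of f at 0 has rank 1. Corank 1: A-series; mu = 3 gives A_3.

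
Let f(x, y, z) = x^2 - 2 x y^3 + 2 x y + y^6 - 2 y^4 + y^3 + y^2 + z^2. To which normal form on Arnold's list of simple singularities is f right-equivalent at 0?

A2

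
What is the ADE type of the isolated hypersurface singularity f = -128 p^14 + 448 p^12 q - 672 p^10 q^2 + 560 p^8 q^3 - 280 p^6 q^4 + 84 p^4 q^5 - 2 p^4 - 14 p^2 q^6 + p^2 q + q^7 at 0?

The Hessian of f at 0 has rank 0. Corank 2; j^3 = p^2*q has shape L^2 M (L != M), so D-series; mu = 8 gives D_8.

D8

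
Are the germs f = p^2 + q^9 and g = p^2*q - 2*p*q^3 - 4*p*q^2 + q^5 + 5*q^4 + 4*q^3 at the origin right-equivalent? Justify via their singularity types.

No.

The Hessian of f at 0 has rank 1. Corank 1: A-series; mu = 8 gives A_8. The Hessian of g at 0 has rank 0. Corank 2; j^3 = q*(p - 2*q)^2 has shape L^2 M (L != M), so D-series; mu = 5 gives D_5. f is A_8 but g is D_5, hence not right-equivalent.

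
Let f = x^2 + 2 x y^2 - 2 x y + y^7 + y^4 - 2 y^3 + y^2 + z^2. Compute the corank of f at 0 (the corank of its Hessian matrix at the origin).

1

Hessian at 0 has rank 2.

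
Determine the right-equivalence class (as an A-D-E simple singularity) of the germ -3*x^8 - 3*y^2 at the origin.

The Hessian of f at 0 has rank 1. Corank 1: A-series; mu = 7 gives A_7.

A_{7}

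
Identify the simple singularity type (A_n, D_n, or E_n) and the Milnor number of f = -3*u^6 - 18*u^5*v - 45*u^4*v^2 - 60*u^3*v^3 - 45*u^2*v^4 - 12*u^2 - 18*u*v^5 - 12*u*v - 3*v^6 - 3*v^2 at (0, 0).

Type A_{5}, Milnor number mu = 5.

The Hessian of f at 0 has rank 1. Corank 1: A-series; mu = 5 gives A_5.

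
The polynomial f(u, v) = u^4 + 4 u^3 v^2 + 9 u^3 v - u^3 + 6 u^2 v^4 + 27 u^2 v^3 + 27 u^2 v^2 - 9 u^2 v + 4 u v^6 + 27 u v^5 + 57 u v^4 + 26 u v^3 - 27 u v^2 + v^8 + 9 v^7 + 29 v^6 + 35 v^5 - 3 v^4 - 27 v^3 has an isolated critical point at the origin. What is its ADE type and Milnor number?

Type E_7, Milnor number mu = 7.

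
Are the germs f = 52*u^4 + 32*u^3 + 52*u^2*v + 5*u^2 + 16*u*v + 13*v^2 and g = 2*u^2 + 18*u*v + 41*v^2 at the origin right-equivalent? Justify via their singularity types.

Yes.

The Hessian of f at 0 has rank 2. Corank 0: nondegenerate Morse point, so A_1. The Hessian of g at 0 has rank 2. Corank 0: nondegenerate Morse point, so A_1. Both have type A_1, hence right-equivalent.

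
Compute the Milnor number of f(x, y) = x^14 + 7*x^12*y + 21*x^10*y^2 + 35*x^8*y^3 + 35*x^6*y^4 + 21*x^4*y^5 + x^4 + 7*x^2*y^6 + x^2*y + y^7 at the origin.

8

The Hessian of f at 0 is [[0, 0], [0, 0]] with rank 0, so corank 2. A Groebner basis of the Jacobian ideal J(f) in C{x,y} is {x^2/7 + y^6, x^3, x*y}; counting standard monomials gives mu = 8. Corank 2; j^3 = x^2*y has shape L^2 M (L != M), so D-series; mu = 8 gives D_8.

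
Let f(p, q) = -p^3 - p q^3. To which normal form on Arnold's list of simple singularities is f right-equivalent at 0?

The Hessian of f at 0 has rank 0. Corank 2; j^3 = -p^3 is a perfect cube, so E-series; the 4-jet and mu = 7 give E_7.

E_{7}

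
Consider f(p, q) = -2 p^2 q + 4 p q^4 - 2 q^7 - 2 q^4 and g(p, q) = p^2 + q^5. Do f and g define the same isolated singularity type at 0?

No.

The Hessian of f at 0 is [[0, 0], [0, 0]] with rank 0, so corank 2. A Groebner basis of the Jacobian ideal J(f) in C{p,q} is {p^3, p^2/4 + q^3, p*q}; counting standard monomials gives mu = 5. Corank 2; j^3 = -2*p^2*q has shape L^2 M (L != M), so D-series; mu = 5 gives D_5. The Hessian of g at 0 is [[2, 0], [0, 0]] with rank 1, so corank 1. A Groebner basis of the Jacobian ideal J(g) in C{p,q} is {q^4, p}; counting standard monomials gives mu = 4. Corank 1: A-series; mu = 4 gives A_4. f is D_5 but g is A_4, hence not right-equivalent.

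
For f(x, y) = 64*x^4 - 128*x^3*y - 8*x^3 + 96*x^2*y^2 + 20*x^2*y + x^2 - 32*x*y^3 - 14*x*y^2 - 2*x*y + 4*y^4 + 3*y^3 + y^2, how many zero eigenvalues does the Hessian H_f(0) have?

The Hessian at 0 is [[2, -2], [-2, 2]] of rank 1; hence corank 1.

1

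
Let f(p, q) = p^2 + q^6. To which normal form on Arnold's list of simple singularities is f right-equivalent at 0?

The Hessian of f at 0 has rank 1. Corank 1: A-series; mu = 5 gives A_5.

A_5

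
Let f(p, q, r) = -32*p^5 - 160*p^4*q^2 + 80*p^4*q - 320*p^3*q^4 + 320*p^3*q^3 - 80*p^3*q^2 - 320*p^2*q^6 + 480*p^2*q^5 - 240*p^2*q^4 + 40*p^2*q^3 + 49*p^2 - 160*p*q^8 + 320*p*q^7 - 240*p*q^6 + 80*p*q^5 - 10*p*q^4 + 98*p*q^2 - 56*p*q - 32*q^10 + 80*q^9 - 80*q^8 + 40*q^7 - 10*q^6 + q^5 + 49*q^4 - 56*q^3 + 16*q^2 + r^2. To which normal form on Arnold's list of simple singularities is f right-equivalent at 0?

The Hessian of f at 0 is [[98, -56, 0], [-56, 32, 0], [0, 0, 2]] with rank 2, so corank 1. A Groebner basis of the Jacobian ideal J(f) in C{p,q,r} is {p^2 - 8*p*q/7 - 16*p/49 + 64*q/343, p + q^2 - 4*q/7, r}; counting standard monomials gives mu = 4. Corank 1: A-series; mu = 4 gives A_4.

A4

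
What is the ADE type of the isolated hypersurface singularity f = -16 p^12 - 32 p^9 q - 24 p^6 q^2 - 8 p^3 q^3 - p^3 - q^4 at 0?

The Hessian of f at 0 has rank 0. Corank 2; j^3 = -p^3 is a perfect cube, so E-series; the 4-jet and mu = 6 give E_6.

E_{6}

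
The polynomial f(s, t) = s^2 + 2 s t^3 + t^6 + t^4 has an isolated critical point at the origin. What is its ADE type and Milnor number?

The Hessian of f at 0 is [[2, 0], [0, 0]] with rank 1, so corank 1. A Groebner basis of the Jacobian ideal J(f) in C{s,t} is {t^3, s}; counting standard monomials gives mu = 3. Corank 1: A-series; mu = 3 gives A_3.

Type A_{3}, Milnor number mu = 3.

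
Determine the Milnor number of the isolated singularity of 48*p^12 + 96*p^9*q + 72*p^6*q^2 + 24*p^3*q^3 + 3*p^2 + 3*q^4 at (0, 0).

3

The Hessian of f at 0 has rank 1. Corank 1: A-series; mu = 3 gives A_3.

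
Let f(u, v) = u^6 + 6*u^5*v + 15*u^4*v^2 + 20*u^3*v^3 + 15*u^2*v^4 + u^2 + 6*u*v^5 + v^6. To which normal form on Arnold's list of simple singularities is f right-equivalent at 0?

The Hessian of f at 0 has rank 1. Corank 1: A-series; mu = 5 gives A_5.

A_{5}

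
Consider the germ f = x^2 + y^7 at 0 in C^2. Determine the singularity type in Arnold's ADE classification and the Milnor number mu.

Type A_{6}, Milnor number mu = 6.

The Hessian of f at 0 has rank 1. Corank 1: A-series; mu = 6 gives A_6.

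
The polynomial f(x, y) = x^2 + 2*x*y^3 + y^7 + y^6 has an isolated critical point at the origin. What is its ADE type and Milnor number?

The Hessian of f at 0 has rank 1. Corank 1: A-series; mu = 6 gives A_6.

Type A_{6}, Milnor number mu = 6.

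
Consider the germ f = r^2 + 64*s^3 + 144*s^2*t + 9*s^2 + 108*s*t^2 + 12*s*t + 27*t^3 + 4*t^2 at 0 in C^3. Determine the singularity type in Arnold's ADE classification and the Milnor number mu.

Type A2, Milnor number mu = 2.

The Hessian of f at 0 is [[18, 12, 0], [12, 8, 0], [0, 0, 2]] with rank 2, so corank 1. A Groebner basis of the Jacobian ideal J(f) in C{s,t,r} is {t^2, s + 2*t/3, r}; counting standard monomials gives mu = 2. Corank 1: A-series; mu = 2 gives A_2.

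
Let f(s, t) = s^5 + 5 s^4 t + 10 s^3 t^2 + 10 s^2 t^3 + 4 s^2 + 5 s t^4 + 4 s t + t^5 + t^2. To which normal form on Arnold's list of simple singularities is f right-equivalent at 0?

The Hessian of f at 0 has rank 1. Corank 1: A-series; mu = 4 gives A_4.

A4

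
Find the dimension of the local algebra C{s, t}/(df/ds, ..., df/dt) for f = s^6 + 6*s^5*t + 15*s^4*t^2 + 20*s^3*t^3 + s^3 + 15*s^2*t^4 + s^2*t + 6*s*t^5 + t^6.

The Hessian of f at 0 is [[0, 0], [0, 0]] with rank 0, so corank 2. A Groebner basis of the Jacobian ideal J(f) in C{s,t} is {-s*t/6 + t^5, s*t^2, s^2 + s*t}; counting standard monomials gives mu = 7. Corank 2; j^3 = s^2*(s + t) has shape L^2 M (L != M), so D-series; mu = 7 gives D_7.

7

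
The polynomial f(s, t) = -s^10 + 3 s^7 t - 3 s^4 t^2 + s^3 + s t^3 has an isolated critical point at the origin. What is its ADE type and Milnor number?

Type E_7, Milnor number mu = 7.

The Hessian of f at 0 has rank 0. Corank 2; j^3 = s^3 is a perfect cube, so E-series; the 4-jet and mu = 7 give E_7.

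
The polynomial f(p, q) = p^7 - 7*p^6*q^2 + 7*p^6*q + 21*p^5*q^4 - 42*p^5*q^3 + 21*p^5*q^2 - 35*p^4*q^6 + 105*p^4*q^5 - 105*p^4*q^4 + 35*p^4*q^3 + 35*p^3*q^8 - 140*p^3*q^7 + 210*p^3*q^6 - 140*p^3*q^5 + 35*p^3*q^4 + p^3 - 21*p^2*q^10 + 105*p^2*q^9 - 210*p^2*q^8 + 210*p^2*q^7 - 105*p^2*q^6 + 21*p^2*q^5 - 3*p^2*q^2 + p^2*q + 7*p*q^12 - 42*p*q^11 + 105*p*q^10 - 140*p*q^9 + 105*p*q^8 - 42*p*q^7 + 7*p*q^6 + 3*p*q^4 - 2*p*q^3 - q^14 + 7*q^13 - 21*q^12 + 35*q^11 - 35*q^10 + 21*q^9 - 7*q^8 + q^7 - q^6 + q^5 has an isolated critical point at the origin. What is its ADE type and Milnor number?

The Hessian of f at 0 is [[0, 0], [0, 0]] with rank 0, so corank 2. A Groebner basis of the Jacobian ideal J(f) in C{p,q} is {-p^2 - p*q + q^4 + q^3, p^3 - p*q/7 + q^3/7, -p^2 + p*q^2 - p*q + q^3}; counting standard monomials gives mu = 8. Corank 2; j^3 = p^2*(p + q) has shape L^2 M (L != M), so D-series; mu = 8 gives D_8.

Type D_{8}, Milnor number mu = 8.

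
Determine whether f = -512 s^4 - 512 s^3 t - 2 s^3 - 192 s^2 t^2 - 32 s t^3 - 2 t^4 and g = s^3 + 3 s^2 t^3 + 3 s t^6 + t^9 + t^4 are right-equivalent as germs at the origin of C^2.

Yes.

The Hessian of f at 0 is [[0, 0], [0, 0]] with rank 0, so corank 2. A Groebner basis of the Jacobian ideal J(f) in C{s,t} is {t^4, s*t^2 + t^3/12, s^2}; counting standard monomials gives mu = 6. Corank 2; j^3 = -2*s^3 is a perfect cube, so E-series; the 4-jet and mu = 6 give E_6. The Hessian of g at 0 is [[0, 0], [0, 0]] with rank 0, so corank 2. A Groebner basis of the Jacobian ideal J(g) in C{s,t} is {t^3, s^2}; counting standard monomials gives mu = 6. Corank 2; j^3 = s^3 is a perfect cube, so E-series; the 4-jet and mu = 6 give E_6. Both have type E_6, hence right-equivalent.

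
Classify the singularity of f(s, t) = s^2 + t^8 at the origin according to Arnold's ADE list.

A_7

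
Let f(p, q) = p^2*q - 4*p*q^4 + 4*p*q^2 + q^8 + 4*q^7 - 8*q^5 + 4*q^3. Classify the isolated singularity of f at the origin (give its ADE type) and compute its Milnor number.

Type D9, Milnor number mu = 9.

The Hessian of f at 0 has rank 0. Corank 2; j^3 = q*(p + 2*q)^2 has shape L^2 M (L != M), so D-series; mu = 9 gives D_9.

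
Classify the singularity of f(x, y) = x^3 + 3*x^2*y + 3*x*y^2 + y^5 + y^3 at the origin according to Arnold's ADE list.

The Hessian of f at 0 is [[0, 0], [0, 0]] with rank 0, so corank 2. A Groebner basis of the Jacobian ideal J(f) in C{x,y} is {y^4, x^2 + 2*x*y + y^2}; counting standard monomials gives mu = 8. Corank 2; j^3 = (x + y)^3 is a perfect cube, so E-series; the 5-jet and mu = 8 give E_8.

E8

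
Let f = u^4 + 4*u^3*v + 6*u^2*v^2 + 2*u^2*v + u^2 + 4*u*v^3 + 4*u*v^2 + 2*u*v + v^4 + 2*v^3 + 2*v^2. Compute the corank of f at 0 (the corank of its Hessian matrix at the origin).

0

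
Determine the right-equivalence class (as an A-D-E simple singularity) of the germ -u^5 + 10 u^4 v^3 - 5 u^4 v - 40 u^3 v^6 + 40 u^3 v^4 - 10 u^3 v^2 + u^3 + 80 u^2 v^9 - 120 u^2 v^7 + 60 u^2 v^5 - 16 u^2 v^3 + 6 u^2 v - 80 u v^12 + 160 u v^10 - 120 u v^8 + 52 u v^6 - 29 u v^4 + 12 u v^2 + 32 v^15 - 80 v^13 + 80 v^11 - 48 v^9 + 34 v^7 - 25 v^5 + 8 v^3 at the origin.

The Hessian of f at 0 has rank 0. Corank 2; j^3 = (u + 2*v)^3 is a perfect cube, so E-series; the 5-jet and mu = 8 give E_8.

E_{8}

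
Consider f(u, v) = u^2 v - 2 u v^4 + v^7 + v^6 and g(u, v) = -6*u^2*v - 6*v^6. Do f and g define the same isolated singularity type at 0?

The Hessian of f at 0 has rank 0. Corank 2; j^3 = u^2*v has shape L^2 M (L != M), so D-series; mu = 7 gives D_7. The Hessian of g at 0 has rank 0. Corank 2; j^3 = -6*u^2*v has shape L^2 M (L != M), so D-series; mu = 7 gives D_7. Both have type D_7, hence right-equivalent.

Yes.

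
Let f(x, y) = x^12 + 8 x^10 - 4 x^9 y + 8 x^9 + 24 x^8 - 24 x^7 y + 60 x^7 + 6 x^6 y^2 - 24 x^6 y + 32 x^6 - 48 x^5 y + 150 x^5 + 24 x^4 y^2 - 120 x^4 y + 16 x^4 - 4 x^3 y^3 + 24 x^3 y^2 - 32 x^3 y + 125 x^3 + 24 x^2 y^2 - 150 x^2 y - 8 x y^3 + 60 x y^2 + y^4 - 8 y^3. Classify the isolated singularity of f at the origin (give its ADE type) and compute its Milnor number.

Type E_{6}, Milnor number mu = 6.

The Hessian of f at 0 is [[0, 0], [0, 0]] with rank 0, so corank 2. A Groebner basis of the Jacobian ideal J(f) in C{x,y} is {y^4, x*y^2 - 13*y^3/30, x^2 - 4*x*y/5 + 4*y^2/25}; counting standard monomials gives mu = 6. Corank 2; j^3 = (5*x - 2*y)^3 is a perfect cube, so E-series; the 4-jet and mu = 6 give E_6.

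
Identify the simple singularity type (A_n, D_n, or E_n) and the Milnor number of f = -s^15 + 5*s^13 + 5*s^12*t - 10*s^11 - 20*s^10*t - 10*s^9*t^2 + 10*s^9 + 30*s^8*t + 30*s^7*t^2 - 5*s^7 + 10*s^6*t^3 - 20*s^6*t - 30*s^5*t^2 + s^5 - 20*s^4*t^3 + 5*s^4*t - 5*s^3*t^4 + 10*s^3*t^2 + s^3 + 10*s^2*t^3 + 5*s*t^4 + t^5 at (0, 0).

The Hessian of f at 0 is [[0, 0], [0, 0]] with rank 0, so corank 2. A Groebner basis of the Jacobian ideal J(f) in C{s,t} is {t^5, s*t^3 + t^4/4, s^2}; counting standard monomials gives mu = 8. Corank 2; j^3 = s^3 is a perfect cube, so E-series; the 5-jet and mu = 8 give E_8.

Type E_{8}, Milnor number mu = 8.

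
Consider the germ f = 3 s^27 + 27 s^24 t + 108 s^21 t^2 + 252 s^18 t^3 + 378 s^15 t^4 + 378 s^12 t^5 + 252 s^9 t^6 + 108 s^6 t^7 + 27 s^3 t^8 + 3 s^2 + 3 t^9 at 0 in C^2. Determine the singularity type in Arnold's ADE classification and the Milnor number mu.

The Hessian of f at 0 is [[6, 0], [0, 0]] with rank 1, so corank 1. A Groebner basis of the Jacobian ideal J(f) in C{s,t} is {t^8, s}; counting standard monomials gives mu = 8. Corank 1: A-series; mu = 8 gives A_8.

Type A8, Milnor number mu = 8.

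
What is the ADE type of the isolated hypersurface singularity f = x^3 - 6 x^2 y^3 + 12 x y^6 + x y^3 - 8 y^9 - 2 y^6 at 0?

E_{7}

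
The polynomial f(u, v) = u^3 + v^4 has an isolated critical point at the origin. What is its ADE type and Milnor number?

Type E6, Milnor number mu = 6.

The Hessian of f at 0 has rank 0. Corank 2; j^3 = u^3 is a perfect cube, so E-series; the 4-jet and mu = 6 give E_6.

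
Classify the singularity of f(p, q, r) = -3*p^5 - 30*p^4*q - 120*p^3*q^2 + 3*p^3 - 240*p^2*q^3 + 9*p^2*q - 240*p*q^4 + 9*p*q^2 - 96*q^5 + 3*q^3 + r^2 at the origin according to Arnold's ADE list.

The Hessian of f at 0 is [[0, 0, 0], [0, 0, 0], [0, 0, 2]] with rank 1, so corank 2. A Groebner basis of the Jacobian ideal J(f) in C{p,q,r} is {q^5, p*q^3 + 5*q^4/4, p^2 + 2*p*q + q^2, r}; counting standard monomials gives mu = 8. Corank 2; j^3 = 3*(p + q)^3 is a perfect cube, so E-series; the 5-jet and mu = 8 give E_8.

E_{8}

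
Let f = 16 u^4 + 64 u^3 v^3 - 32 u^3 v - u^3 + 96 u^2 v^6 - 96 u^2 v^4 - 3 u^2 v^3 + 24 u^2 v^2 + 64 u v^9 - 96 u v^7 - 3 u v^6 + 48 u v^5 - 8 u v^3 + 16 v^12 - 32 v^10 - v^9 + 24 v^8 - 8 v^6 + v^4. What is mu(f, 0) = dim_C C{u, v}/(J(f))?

6

The Hessian of f at 0 has rank 0. Corank 2; j^3 = -u^3 is a perfect cube, so E-series; the 4-jet and mu = 6 give E_6.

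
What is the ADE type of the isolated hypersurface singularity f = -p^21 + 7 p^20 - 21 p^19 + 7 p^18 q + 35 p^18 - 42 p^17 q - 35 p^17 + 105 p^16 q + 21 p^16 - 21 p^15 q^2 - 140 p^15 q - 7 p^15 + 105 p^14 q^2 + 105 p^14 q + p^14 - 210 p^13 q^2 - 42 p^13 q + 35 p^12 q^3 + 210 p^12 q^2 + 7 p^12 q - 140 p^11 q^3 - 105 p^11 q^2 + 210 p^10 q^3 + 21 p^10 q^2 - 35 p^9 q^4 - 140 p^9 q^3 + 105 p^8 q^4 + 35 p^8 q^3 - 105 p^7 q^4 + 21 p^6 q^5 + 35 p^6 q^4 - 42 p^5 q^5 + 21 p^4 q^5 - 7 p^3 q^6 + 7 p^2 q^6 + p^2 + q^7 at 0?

A6

The Hessian of f at 0 has rank 1. Corank 1: A-series; mu = 6 gives A_6.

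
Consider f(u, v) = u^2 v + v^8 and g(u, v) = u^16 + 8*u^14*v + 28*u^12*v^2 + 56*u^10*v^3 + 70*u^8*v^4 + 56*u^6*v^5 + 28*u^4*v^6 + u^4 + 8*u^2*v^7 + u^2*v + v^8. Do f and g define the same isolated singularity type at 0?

Yes.

The Hessian of f at 0 has rank 0. Corank 2; j^3 = u^2*v has shape L^2 M (L != M), so D-series; mu = 9 gives D_9. The Hessian of g at 0 has rank 0. Corank 2; j^3 = u^2*v has shape L^2 M (L != M), so D-series; mu = 9 gives D_9. Both have type D_9, hence right-equivalent.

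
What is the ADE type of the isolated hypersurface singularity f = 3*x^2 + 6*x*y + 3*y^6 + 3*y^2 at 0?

The Hessian of f at 0 is [[6, 6], [6, 6]] with rank 1, so corank 1. A Groebner basis of the Jacobian ideal J(f) in C{x,y} is {y^5, x + y}; counting standard monomials gives mu = 5. Corank 1: A-series; mu = 5 gives A_5.

A5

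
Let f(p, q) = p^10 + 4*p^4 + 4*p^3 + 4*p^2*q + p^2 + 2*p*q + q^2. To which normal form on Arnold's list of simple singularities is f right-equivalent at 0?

A9

The Hessian of f at 0 has rank 1. Corank 1: A-series; mu = 9 gives A_9.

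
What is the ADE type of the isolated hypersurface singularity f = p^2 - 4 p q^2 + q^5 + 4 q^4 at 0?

A4

The Hessian of f at 0 has rank 1. Corank 1: A-series; mu = 4 gives A_4.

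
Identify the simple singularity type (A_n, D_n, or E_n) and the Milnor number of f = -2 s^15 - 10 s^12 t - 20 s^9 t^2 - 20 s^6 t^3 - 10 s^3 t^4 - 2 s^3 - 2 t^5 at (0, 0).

Type E_8, Milnor number mu = 8.

The Hessian of f at 0 has rank 0. Corank 2; j^3 = -2*s^3 is a perfect cube, so E-series; the 5-jet and mu = 8 give E_8.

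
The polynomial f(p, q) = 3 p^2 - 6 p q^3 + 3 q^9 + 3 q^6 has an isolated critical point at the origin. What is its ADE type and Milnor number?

Type A_8, Milnor number mu = 8.

The Hessian of f at 0 is [[6, 0], [0, 0]] with rank 1, so corank 1. A Groebner basis of the Jacobian ideal J(f) in C{p,q} is {p^2*q^2, p^3, -p + q^3}; counting standard monomials gives mu = 8. Corank 1: A-series; mu = 8 gives A_8.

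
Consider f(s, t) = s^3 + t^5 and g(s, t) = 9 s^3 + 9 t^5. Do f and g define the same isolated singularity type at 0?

Yes.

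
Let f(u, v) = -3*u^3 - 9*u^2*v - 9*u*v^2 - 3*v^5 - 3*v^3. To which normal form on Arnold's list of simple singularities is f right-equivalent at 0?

E_{8}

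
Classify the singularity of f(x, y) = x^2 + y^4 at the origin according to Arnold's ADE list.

A_{3}

The Hessian of f at 0 has rank 1. Corank 1: A-series; mu = 3 gives A_3.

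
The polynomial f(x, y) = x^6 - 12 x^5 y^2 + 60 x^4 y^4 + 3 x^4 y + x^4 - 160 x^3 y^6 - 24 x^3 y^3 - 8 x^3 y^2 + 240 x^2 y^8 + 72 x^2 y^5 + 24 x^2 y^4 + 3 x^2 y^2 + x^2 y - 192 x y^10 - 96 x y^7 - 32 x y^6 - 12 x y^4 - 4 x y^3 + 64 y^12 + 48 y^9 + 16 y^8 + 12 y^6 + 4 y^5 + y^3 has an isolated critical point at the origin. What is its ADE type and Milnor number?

Type D4, Milnor number mu = 4.

The Hessian of f at 0 has rank 0. Corank 2; j^3 = y*(x^2 + y^2) splits into three distinct lines over C (the quadratic factor has nonzero discriminant), so D_4.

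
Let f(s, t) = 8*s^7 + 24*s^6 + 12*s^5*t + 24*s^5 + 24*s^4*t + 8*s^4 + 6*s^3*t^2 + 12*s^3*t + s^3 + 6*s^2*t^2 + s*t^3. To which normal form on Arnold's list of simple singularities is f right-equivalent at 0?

E_7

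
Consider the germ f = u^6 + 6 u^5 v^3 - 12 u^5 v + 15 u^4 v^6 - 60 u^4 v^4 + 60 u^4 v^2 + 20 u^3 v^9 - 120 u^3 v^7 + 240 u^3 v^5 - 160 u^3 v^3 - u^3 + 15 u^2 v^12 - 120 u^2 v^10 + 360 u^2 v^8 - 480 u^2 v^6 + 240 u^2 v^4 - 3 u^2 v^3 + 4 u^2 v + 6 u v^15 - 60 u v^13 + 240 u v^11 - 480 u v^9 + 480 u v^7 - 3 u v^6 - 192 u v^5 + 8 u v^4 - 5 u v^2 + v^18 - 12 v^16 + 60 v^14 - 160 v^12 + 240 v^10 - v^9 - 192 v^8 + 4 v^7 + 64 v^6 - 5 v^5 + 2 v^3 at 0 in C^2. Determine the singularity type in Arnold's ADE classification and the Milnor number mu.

Type D_{7}, Milnor number mu = 7.

The Hessian of f at 0 has rank 0. Corank 2; j^3 = -(u - 2*v)*(u - v)^2 has shape L^2 M (L != M), so D-series; mu = 7 gives D_7.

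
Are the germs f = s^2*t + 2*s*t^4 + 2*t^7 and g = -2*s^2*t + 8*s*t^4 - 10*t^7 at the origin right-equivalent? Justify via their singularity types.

The Hessian of f at 0 is [[0, 0], [0, 0]] with rank 0, so corank 2. A Groebner basis of the Jacobian ideal J(f) in C{s,t} is {-s^2/6 + s*t^3, s*t + t^4, s^3, s^2*t}; counting standard monomials gives mu = 8. Corank 2; j^3 = s^2*t has shape L^2 M (L != M), so D-series; mu = 8 gives D_8. The Hessian of g at 0 is [[0, 0], [0, 0]] with rank 0, so corank 2. A Groebner basis of the Jacobian ideal J(g) in C{s,t} is {2*s^2/3 + s*t^3, -s*t/2 + t^4, s^3, s^2*t}; counting standard monomials gives mu = 8. Corank 2; j^3 = -2*s^2*t has shape L^2 M (L != M), so D-series; mu = 8 gives D_8. Both have type D_8, hence right-equivalent.

Yes.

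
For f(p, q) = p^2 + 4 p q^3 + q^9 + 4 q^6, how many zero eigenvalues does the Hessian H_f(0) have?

1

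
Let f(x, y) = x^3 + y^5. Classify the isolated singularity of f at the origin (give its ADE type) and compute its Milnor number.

Type E_8, Milnor number mu = 8.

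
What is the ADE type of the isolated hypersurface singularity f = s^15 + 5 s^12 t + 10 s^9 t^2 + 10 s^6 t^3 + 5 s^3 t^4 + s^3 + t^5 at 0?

E_{8}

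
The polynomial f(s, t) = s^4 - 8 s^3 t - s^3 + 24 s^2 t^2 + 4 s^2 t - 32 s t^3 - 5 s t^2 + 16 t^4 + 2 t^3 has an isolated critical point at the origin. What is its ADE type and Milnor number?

Type D_{5}, Milnor number mu = 5.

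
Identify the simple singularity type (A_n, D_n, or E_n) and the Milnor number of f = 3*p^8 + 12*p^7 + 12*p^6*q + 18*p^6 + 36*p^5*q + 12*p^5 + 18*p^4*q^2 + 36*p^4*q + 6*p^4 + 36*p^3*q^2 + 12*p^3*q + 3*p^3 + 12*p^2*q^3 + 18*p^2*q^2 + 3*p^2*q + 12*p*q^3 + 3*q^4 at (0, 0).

Type D_5, Milnor number mu = 5.

The Hessian of f at 0 has rank 0. Corank 2; j^3 = 3*p^2*(p + q) has shape L^2 M (L != M), so D-series; mu = 5 gives D_5.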